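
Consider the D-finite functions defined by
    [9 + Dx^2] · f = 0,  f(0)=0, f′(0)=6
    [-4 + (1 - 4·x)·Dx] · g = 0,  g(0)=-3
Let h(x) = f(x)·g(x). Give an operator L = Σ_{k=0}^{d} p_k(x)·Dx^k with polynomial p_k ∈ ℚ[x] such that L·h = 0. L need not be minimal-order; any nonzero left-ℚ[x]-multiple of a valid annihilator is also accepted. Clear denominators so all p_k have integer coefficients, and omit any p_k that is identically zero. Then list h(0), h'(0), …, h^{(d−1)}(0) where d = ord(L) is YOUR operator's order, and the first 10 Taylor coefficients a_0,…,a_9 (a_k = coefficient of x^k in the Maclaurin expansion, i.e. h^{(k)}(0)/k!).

L = (-9 + 36·x) + 8·Dx + (-1 + 4·x)·Dx^2  (order 2).
h: a_k = 0, -18, -72, -261, -1044, -83763/20, -83763/5, -18762183/280, -18762183/70, -2401560153/2240, …
ICs: h(0) = 0, h′(0) = -18.

f: a_k = 0, 6, 0, -9, 0, 81/20, 0, -243/280, 0, 243/2240, …
g: a_k = -3, -12, -48, -192, -768, -3072, -12288, -49152, -196608, -786432, …
h₀=f·g: eliminate ⇒ L₀, order ≤ 2·1.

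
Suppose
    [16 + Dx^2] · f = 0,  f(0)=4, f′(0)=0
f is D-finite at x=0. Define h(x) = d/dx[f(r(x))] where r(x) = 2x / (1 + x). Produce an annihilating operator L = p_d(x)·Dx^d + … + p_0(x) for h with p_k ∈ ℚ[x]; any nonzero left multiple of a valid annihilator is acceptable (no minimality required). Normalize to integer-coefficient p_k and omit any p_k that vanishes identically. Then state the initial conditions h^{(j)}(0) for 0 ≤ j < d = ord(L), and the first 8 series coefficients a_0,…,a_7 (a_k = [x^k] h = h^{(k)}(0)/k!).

f: a_k = 4, 0, -32, 0, 128/3, 0, -1024/45, 0, …
L₀ from L_f via x↦r, Dx↦r'^{-1}Dx.
Differentiate: ansatz ord ≤ ord L₀ ⇒ L.
L = (70 + 12·x + 6·x^2) + (6 + 18·x + 18·x^2 + 6·x^3)·Dx + (1 + 4·x + 6·x^2 + 4·x^3 + x^4)·Dx^2  (order 2).
h: a_k = 0, -256, 768, 3584/3, -33280/3, 425728/15, -145152/5, -14922752/315, …
ICs: h(0) = 0, h′(0) = -256.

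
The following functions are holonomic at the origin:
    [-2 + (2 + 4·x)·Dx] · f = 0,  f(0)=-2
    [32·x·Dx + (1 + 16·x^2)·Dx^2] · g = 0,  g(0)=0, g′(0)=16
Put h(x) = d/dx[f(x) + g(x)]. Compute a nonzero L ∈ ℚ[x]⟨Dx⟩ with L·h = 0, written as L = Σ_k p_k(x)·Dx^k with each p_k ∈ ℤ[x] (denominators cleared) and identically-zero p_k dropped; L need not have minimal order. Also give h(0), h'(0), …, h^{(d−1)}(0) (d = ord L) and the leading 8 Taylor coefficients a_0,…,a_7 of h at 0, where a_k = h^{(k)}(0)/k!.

L = (-32 - 160·x + 1536·x^2 + 1536·x^3) + (-35 - 128·x + 1312·x^2 + 6144·x^3 + 5376·x^4)·Dx + (-1 + 30·x + 96·x^2 + 576·x^3 + 1792·x^4 + 1536·x^5)·Dx^2  (order 2).
h: a_k = 14, 2, -259, 5, 16349/4, 63/4, -524519/8, 429/8, …
ICs: h(0) = 14, h′(0) = 2.

f: a_k = -2, -2, 1, -1, 5/4, -7/4, 21/8, -33/8, …
g: a_k = 0, 16, 0, -256/3, 0, 4096/5, 0, -65536/7, …
L₀ := lclm(L_f,L_g); ord L₀ ≤ 1+2.
h=h₀': d/dx-closure on L₀ ⇒ L.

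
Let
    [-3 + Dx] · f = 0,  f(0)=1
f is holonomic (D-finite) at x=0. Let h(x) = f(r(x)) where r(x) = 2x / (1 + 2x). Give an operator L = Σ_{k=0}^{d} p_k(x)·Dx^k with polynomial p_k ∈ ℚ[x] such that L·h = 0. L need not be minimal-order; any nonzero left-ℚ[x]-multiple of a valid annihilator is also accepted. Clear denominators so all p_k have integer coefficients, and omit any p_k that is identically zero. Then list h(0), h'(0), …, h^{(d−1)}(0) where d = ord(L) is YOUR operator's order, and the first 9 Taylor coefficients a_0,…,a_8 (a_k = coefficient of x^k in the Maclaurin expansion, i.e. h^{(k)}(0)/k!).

L = -6 + (1 + 4·x + 4·x^2)·Dx  (order 1).
h: a_k = 1, 6, 6, -12, 6, 84/5, -276/5, 3288/35, -3246/35, …
ICs: h(0) = 1.

f: a_k = 1, 3, 9/2, 9/2, 27/8, 81/40, 81/80, 243/560, 729/4480, …
h₀=f(r): pull back L_f along r ⇒ L₀.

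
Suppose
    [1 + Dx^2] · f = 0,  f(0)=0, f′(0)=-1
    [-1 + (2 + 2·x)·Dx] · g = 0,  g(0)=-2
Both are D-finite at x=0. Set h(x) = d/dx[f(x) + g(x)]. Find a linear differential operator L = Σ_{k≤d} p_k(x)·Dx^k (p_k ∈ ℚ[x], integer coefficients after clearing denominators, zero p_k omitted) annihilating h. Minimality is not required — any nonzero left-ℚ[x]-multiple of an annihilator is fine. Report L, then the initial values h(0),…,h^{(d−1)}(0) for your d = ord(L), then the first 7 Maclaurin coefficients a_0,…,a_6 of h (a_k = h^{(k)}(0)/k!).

L = (-19 - 8·x - 4·x^2) + (-14 - 30·x - 24·x^2 - 8·x^3)·Dx + (-19 - 8·x - 4·x^2)·Dx^2 + (-14 - 30·x - 24·x^2 - 8·x^3)·Dx^3  (order 3).
h: a_k = -2, 1/2, 1/8, 5/16, -121/384, 63/256, -10331/46080, …
ICs: h(0) = -2, h′(0) = 1/2, h′′(0) = 1/4.

f: a_k = 0, -1, 0, 1/6, 0, -1/120, 0, …
g: a_k = -2, -1, 1/4, -1/8, 5/64, -7/128, 21/512, …
Weyl lclm of L_f,L_g ⇒ L₀ (ord ≤ 3).
h=h₀': d/dx-closure on L₀ ⇒ L.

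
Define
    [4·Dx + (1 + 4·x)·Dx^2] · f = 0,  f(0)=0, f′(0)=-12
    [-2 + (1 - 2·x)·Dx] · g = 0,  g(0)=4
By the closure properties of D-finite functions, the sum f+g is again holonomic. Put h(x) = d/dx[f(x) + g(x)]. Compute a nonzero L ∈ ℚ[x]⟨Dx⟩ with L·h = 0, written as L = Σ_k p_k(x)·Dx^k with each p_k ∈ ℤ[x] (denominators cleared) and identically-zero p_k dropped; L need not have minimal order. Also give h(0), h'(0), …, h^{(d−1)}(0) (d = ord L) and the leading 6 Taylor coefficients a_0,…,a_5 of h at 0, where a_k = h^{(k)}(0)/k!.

f: a_k = 0, -12, 24, -64, 192, -3072/5, …
g: a_k = 4, 8, 16, 32, 64, 128, …
Weyl lclm of L_f,L_g ⇒ L₀ (ord ≤ 3).
h₀' ⇒ L via d/dx closure of L₀.
L = (-28 - 16·x) + (1 - 40·x - 32·x^2)·Dx + (1 + 3·x - 6·x^2 - 8·x^3)·Dx^2  (order 2).
h: a_k = -4, 80, -96, 1024, -2432, 13824, …
ICs: h(0) = -4, h′(0) = 80.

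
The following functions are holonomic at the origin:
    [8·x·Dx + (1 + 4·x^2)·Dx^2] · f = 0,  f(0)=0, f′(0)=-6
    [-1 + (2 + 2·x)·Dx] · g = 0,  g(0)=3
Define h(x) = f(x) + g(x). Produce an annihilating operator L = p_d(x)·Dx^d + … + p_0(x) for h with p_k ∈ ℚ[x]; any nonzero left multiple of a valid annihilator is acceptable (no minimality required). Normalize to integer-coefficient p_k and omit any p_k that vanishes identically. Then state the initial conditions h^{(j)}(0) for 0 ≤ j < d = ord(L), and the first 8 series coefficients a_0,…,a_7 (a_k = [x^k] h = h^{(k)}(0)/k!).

L = (-16 - 40·x + 192·x^2 + 96·x^3)·Dx + (-35 - 64·x + 328·x^2 + 768·x^3 + 336·x^4)·Dx^2 + (-2 + 30·x + 48·x^2 + 144·x^3 + 224·x^4 + 96·x^5)·Dx^3  (order 3).
h: a_k = 3, -9/2, -3/8, 131/16, -15/128, -24471/1280, -63/1024, 787125/14336, …
ICs: h(0) = 3, h′(0) = -9/2, h′′(0) = -3/4.

f: a_k = 0, -6, 0, 8, 0, -96/5, 0, 384/7, …
g: a_k = 3, 3/2, -3/8, 3/16, -15/128, 21/256, -63/1024, 99/2048, …
Sum ⇒ L₀ = lclm(L_f,L_g) in ℚ(x)⟨Dx⟩.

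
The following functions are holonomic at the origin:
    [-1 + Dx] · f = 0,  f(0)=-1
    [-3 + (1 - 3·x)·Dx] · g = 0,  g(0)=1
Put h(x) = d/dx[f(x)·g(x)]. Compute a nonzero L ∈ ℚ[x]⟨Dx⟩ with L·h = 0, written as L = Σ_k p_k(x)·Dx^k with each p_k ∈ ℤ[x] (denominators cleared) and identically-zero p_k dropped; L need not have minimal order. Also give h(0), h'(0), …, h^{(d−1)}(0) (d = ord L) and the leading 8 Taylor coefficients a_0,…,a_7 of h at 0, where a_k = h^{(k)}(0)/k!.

L = (25 - 24·x + 9·x^2) + (-4 + 15·x - 9·x^2)·Dx  (order 1).
h: a_k = -4, -25, -113, -2713/6, -5087/3, -732529/120, -1538311/72, -369194641/5040, …
ICs: h(0) = -4.

f: a_k = -1, -1, -1/2, -1/6, -1/24, -1/120, -1/720, -1/5040, …
g: a_k = 1, 3, 9, 27, 81, 243, 729, 2187, …
Sym-product of L_f,L_g gives L₀ (≤ ord 1).
Differentiate: ansatz ord ≤ ord L₀ ⇒ L.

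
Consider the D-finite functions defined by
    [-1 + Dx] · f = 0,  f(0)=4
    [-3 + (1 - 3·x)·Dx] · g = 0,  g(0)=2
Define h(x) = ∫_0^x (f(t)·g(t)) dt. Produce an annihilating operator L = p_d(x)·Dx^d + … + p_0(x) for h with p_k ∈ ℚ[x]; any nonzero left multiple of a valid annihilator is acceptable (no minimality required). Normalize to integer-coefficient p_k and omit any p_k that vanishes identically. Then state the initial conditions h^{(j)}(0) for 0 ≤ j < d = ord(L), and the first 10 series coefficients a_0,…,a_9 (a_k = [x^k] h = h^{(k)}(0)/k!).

f: a_k = 4, 4, 2, 2/3, 1/6, 1/30, 1/180, 1/1260, 1/10080, 1/90720, …
g: a_k = 2, 6, 18, 54, 162, 486, 1458, 4374, 13122, 39366, …
h₀=f·g: eliminate ⇒ L₀, order ≤ 1·1.
h=∫h₀ ⇒ L = L₀·Dx.
L = (4 - 3·x)·Dx + (-1 + 3·x)·Dx^2  (order 2).
h: a_k = 0, 8, 16, 100/3, 226/3, 2713/15, 20348/45, 104647/90, 1538311/504, 369194641/45360, …
ICs: h(0) = 0, h′(0) = 8.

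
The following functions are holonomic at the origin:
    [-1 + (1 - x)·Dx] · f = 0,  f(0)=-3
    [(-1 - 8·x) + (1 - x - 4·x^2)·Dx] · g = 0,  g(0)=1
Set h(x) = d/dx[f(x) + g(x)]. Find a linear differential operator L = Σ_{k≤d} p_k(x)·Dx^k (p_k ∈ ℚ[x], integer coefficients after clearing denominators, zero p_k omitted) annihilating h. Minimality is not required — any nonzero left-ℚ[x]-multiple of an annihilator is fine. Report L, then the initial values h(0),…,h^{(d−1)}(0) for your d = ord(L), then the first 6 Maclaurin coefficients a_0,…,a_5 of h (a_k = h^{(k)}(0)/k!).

f: a_k = -3, -3, -3, -3, -3, -3, …
g: a_k = 1, 1, 5, 9, 29, 65, …
Weyl lclm of L_f,L_g ⇒ L₀ (ord ≤ 2).
h=h₀': d/dx-closure on L₀ ⇒ L.
L = (-6 - 96·x - 384·x^3 + 96·x^4) + (6 + 42·x - 24·x^2 + 144·x^3 - 372·x^4 + 96·x^5)·Dx + (-1 + 2·x - 9·x^2 + 24·x^3 + 28·x^4 - 60·x^5 + 16·x^6)·Dx^2  (order 2).
h: a_k = -2, 4, 18, 104, 310, 1068, …
ICs: h(0) = -2, h′(0) = 4.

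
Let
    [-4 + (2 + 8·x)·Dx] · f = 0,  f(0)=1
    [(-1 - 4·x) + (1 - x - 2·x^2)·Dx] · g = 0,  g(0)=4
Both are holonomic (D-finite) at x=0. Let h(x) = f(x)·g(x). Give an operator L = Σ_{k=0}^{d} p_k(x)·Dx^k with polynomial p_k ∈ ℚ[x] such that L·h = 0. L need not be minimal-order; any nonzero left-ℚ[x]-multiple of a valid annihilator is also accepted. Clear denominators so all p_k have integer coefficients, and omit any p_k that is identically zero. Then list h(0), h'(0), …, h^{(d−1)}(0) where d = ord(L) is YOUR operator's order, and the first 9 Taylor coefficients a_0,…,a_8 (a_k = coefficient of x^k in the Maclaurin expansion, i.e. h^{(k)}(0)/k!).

L = (3 + 6·x + 12·x^2) + (-1 - 3·x + 6·x^2 + 8·x^3)·Dx  (order 1).
h: a_k = 4, 12, 12, 52, 36, 252, -12, 1548, -1908, …
ICs: h(0) = 4.

f: a_k = 1, 2, -2, 4, -10, 28, -84, 264, -858, …
g: a_k = 4, 4, 12, 20, 44, 84, 172, 340, 684, …
Product ⇒ symmetric product L₀, ord ≤ 1.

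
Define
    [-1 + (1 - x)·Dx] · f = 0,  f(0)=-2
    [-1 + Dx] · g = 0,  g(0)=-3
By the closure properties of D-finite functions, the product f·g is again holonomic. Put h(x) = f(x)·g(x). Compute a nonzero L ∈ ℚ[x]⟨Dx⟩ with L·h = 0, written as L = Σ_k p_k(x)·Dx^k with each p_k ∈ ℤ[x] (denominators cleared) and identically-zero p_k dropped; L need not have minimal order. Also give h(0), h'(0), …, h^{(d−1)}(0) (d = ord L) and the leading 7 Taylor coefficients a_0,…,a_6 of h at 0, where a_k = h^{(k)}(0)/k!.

L = (2 - x) + (-1 + x)·Dx  (order 1).
h: a_k = 6, 12, 15, 16, 65/4, 163/10, 1957/120, …
ICs: h(0) = 6.

f: a_k = -2, -2, -2, -2, -2, -2, -2, …
g: a_k = -3, -3, -3/2, -1/2, -1/8, -1/40, -1/240, …
Sym-product of L_f,L_g gives L₀ (≤ ord 1).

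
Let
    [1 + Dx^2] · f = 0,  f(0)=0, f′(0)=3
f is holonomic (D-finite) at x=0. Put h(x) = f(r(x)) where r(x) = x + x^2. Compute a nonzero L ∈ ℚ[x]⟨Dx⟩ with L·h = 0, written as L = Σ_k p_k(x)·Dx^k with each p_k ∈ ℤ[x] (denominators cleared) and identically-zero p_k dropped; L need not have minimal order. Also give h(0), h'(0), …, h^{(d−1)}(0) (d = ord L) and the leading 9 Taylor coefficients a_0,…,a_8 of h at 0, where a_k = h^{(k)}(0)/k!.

f: a_k = 0, 3, 0, -1/2, 0, 1/40, 0, -1/1680, 0, …
L₀ from L_f via x↦r, Dx↦r'^{-1}Dx.
L = (1 + 6·x + 12·x^2 + 8·x^3) - 2·Dx + (1 + 2·x)·Dx^2  (order 2).
h: a_k = 0, 3, 3, -1/2, -3/2, -59/40, -3/8, 419/1680, 59/240, …
ICs: h(0) = 0, h′(0) = 3.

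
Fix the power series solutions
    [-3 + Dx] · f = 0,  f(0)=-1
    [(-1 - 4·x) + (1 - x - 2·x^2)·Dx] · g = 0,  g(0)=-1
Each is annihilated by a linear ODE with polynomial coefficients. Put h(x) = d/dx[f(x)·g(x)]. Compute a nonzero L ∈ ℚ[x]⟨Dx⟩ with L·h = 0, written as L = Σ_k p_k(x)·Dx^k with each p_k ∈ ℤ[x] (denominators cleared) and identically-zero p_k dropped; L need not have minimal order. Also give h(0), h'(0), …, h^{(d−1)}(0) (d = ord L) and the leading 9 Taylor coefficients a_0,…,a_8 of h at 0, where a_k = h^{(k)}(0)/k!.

L = (21 + 12·x - 39·x^2 - 12·x^3 + 36·x^4) + (-4 + 3·x + 15·x^2 - 4·x^3 - 12·x^4)·Dx  (order 1).
h: a_k = 4, 21, 69, 379/2, 477, 45879/40, 107071/40, 3426681/560, 2202813/160, …
ICs: h(0) = 4.

f: a_k = -1, -3, -9/2, -9/2, -27/8, -81/40, -81/80, -243/560, -729/4480, …
g: a_k = -1, -1, -3, -5, -11, -21, -43, -85, -171, …
Sym-product of L_f,L_g gives L₀ (≤ ord 1).
h₀' ⇒ L via d/dx closure of L₀.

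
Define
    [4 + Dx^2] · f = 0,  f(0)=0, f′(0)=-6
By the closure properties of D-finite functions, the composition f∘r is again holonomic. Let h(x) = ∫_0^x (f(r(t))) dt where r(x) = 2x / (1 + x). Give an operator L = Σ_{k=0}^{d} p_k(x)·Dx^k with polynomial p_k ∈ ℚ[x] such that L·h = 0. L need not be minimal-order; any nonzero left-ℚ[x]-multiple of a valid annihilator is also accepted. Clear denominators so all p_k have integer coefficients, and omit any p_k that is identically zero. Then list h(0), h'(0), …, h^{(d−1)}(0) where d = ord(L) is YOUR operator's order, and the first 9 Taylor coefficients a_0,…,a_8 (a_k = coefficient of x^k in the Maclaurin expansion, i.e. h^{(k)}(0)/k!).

L = 16·Dx + (2 + 6·x + 6·x^2 + 2·x^3)·Dx^2 + (1 + 4·x + 6·x^2 + 4·x^3 + x^4)·Dx^3  (order 3).
h: a_k = 0, 0, -6, 4, 5, -84/5, 386/15, -180/7, 2461/210, …
ICs: h(0) = 0, h′(0) = 0, h′′(0) = -12.

f: a_k = 0, -6, 0, 4, 0, -4/5, 0, 8/105, 0, …
Substitute x→r, Dx→(1/r')Dx; clear ⇒ L₀.
Integrate: L := L₀·Dx.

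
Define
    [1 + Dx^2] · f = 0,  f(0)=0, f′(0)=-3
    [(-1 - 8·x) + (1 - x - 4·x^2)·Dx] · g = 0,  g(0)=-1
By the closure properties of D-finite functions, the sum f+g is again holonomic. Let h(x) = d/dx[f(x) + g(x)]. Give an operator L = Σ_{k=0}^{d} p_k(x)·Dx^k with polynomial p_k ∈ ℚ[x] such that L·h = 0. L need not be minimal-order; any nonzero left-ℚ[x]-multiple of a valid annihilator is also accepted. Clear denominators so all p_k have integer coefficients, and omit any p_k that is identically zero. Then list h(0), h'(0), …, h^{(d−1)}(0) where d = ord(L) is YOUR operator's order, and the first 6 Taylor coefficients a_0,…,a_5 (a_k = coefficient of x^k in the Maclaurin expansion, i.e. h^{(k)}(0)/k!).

f: a_k = 0, -3, 0, 1/2, 0, -1/40, …
g: a_k = -1, -1, -5, -9, -29, -65, …
Sum ⇒ L₀ = lclm(L_f,L_g) in ℚ(x)⟨Dx⟩.
Differentiate: ansatz ord ≤ ord L₀ ⇒ L.
L = (706 + 4324·x + 19178·x^2 + 15080·x^3 + 30400·x^4 + 1152·x^5 + 1536·x^6) + (-55 - 431·x + 153·x^2 + 1009·x^3 + 3620·x^4 + 5904·x^5 + 448·x^6 + 512·x^7)·Dx + (706 + 4324·x + 19178·x^2 + 15080·x^3 + 30400·x^4 + 1152·x^5 + 1536·x^6)·Dx^2 + (-55 - 431·x + 153·x^2 + 1009·x^3 + 3620·x^4 + 5904·x^5 + 448·x^6 + 512·x^7)·Dx^3  (order 3).
h: a_k = -4, -10, -51/2, -116, -2601/8, -1086, …
ICs: h(0) = -4, h′(0) = -10, h′′(0) = -51.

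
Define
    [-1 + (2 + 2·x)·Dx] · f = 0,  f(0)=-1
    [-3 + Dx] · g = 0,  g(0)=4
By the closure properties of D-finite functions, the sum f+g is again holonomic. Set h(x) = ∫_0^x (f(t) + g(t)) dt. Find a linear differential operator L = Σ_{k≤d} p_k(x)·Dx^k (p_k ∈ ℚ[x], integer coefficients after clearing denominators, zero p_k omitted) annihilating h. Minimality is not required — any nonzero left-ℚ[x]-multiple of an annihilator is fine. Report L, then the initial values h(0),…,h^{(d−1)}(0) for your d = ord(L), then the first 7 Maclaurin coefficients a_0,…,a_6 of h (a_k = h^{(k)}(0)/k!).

f: a_k = -1, -1/2, 1/8, -1/16, 5/128, -7/256, 21/1024, …
g: a_k = 4, 12, 18, 18, 27/2, 81/10, 81/20, …
f+g: L₀ = lclm(L_f,L_g), ord ≤ 1+1.
∫: right-multiply L₀ by Dx.
L = (21 + 18·x)·Dx + (-37 - 72·x - 36·x^2)·Dx^2 + (10 + 22·x + 12·x^2)·Dx^3  (order 3).
h: a_k = 0, 3, 23/4, 145/24, 287/64, 1733/640, 10333/7680, …
ICs: h(0) = 0, h′(0) = 3, h′′(0) = 23/2.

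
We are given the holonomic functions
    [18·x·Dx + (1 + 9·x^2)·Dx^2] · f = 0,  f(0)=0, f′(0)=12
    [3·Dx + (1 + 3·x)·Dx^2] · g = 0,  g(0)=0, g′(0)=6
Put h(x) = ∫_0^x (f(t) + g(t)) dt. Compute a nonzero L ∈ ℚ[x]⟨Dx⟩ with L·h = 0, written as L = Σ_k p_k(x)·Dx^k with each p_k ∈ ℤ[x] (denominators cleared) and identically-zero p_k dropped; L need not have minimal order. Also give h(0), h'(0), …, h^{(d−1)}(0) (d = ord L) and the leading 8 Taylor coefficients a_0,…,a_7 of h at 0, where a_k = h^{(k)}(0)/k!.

L = (-18 - 162·x + 486·x^2 + 486·x^3)·Dx^2 + (-12 - 36·x + 972·x^3 + 972·x^4)·Dx^3 + (-1 + 3·x + 18·x^2 + 54·x^3 + 243·x^4 + 243·x^5)·Dx^4  (order 4).
h: a_k = 0, 0, 9, -3, -9/2, -81/10, 243/5, -243/7, …
ICs: h(0) = 0, h′(0) = 0, h′′(0) = 18, h′′′(0) = -18.

f: a_k = 0, 12, 0, -36, 0, 972/5, 0, -8748/7, …
g: a_k = 0, 6, -9, 18, -81/2, 486/5, -243, 4374/7, …
Sum ⇒ L₀ = lclm(L_f,L_g) in ℚ(x)⟨Dx⟩.
h=∫h₀ ⇒ L = L₀·Dx.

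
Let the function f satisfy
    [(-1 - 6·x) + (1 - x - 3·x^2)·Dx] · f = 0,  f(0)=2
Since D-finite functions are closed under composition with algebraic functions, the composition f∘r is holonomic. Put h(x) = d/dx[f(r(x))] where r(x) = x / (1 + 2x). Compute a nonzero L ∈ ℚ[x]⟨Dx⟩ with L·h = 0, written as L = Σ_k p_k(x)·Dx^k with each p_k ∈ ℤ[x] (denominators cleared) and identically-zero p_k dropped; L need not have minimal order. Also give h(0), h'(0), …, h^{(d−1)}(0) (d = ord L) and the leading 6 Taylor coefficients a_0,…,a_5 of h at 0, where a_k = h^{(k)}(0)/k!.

f: a_k = 2, 2, 8, 14, 38, 80, …
Change of var in L_f (x↦r) gives L₀.
h=h₀': d/dx-closure on L₀ ⇒ L.
L = (4 + 6·x + 30·x^2 + 32·x^3) + (-1 - 13·x - 45·x^2 - 38·x^3 + 16·x^4)·Dx  (order 1).
h: a_k = 2, 8, -30, 136, -560, 2220, …
ICs: h(0) = 2.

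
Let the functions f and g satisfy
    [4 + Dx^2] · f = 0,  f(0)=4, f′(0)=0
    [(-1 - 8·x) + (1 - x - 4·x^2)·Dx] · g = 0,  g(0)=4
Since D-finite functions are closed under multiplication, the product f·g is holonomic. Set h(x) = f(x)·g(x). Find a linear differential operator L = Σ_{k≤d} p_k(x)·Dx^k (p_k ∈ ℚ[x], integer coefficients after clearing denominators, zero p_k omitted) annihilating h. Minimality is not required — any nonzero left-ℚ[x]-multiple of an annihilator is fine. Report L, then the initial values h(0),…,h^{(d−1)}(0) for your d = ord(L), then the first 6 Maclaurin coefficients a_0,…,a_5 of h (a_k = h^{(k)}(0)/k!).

f: a_k = 4, 0, -8, 0, 8/3, 0, …
g: a_k = 4, 4, 20, 36, 116, 260, …
Product ⇒ symmetric product L₀, ord ≤ 2.
L = (4 + 4·x + 16·x^2) + (2 + 16·x)·Dx + (-1 + x + 4·x^2)·Dx^2  (order 2).
h: a_k = 16, 16, 48, 112, 944/3, 2288/3, …
ICs: h(0) = 16, h′(0) = 16.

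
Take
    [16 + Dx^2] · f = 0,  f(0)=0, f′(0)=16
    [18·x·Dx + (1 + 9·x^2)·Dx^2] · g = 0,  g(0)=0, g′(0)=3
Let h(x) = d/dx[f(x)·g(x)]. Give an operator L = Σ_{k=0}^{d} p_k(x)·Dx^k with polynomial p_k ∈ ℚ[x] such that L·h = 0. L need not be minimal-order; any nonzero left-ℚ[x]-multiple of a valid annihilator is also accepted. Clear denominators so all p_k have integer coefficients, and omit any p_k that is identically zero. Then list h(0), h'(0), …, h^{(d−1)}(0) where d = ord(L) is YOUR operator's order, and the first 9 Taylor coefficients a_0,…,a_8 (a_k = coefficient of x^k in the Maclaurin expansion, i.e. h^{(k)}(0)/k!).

f: a_k = 0, 16, 0, -128/3, 0, 512/15, 0, -4096/315, 0, …
g: a_k = 0, 3, 0, -9, 0, 243/5, 0, -2187/7, 0, …
L₀ := L_f ⊗_s L_g (sym. prod.), ord ≤ 4.
Derive L from L₀ (diff closure).
L = (524992 + 14103936·x^2 + 183342528·x^4 + 608394240·x^6 + 1431032832·x^8 + 3627970560·x^10 + 8707129344·x^12) + (314208·x + 11036736·x^3 + 108591840·x^5 + 419904000·x^7 + 1209323520·x^9 + 2176782336·x^11)·Dx + (38012 + 1098792·x^2 + 14837580·x^4 + 64186992·x^6 + 209112192·x^8 + 589545216·x^10 + 1088391168·x^12)·Dx^2 + (19638·x + 689796·x^3 + 6786990·x^5 + 26244000·x^7 + 75582720·x^9 + 136048896·x^11)·Dx^3 + (325 + 13581·x^2 + 211167·x^4 + 1635147·x^6 + 7479540·x^8 + 22674816·x^10 + 34012224·x^12)·Dx^4  (order 4).
h: a_k = 0, 96, 0, -1088, 0, 7584, 0, -178048/3, 0, …
ICs: h(0) = 0, h′(0) = 96, h′′(0) = 0, h′′′(0) = -6528.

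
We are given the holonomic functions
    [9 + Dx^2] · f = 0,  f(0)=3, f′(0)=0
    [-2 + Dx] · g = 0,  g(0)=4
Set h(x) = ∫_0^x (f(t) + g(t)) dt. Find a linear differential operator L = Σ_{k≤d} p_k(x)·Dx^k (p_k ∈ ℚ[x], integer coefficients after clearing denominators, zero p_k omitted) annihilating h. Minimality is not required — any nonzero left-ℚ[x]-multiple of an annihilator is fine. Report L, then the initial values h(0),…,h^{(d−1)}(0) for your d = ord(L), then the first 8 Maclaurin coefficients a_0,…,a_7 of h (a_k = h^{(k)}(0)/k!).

L = -18·Dx + 9·Dx^2 - 2·Dx^3 + Dx^4  (order 4).
h: a_k = 0, 7, 4, -11/6, 4/3, 307/120, 8/45, -1931/5040, …
ICs: h(0) = 0, h′(0) = 7, h′′(0) = 8, h′′′(0) = -11.

f: a_k = 3, 0, -27/2, 0, 81/8, 0, -243/80, 0, …
g: a_k = 4, 8, 8, 16/3, 8/3, 16/15, 16/45, 32/315, …
Weyl lclm of L_f,L_g ⇒ L₀ (ord ≤ 3).
Integrate: L := L₀·Dx.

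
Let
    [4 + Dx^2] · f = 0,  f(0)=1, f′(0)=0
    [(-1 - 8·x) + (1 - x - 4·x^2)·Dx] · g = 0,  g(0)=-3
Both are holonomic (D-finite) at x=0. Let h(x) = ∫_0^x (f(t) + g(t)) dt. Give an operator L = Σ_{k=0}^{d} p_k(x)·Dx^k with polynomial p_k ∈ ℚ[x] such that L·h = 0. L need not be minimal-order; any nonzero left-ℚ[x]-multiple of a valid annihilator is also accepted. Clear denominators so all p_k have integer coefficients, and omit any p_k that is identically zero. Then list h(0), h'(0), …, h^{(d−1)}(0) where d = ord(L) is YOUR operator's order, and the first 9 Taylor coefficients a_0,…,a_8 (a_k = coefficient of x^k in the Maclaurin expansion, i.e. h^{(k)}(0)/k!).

L = (-116 - 1008·x - 968·x^2 - 2688·x^3 - 640·x^4 - 1024·x^5)·Dx + (28 + 4·x - 8·x^2 - 200·x^3 - 480·x^4 - 384·x^5 - 512·x^6)·Dx^2 + (-29 - 252·x - 242·x^2 - 672·x^3 - 160·x^4 - 256·x^5)·Dx^3 + (7 + x - 2·x^2 - 50·x^3 - 120·x^4 - 96·x^5 - 128·x^6)·Dx^4  (order 4).
h: a_k = 0, -2, -3/2, -17/3, -27/4, -259/15, -65/2, -24439/315, -1323/8, …
ICs: h(0) = 0, h′(0) = -2, h′′(0) = -3, h′′′(0) = -34.

f: a_k = 1, 0, -2, 0, 2/3, 0, -4/45, 0, 2/315, …
g: a_k = -3, -3, -15, -27, -87, -195, -543, -1323, -3495, …
f+g: L₀ = lclm(L_f,L_g), ord ≤ 2+1.
Integrate: L := L₀·Dx.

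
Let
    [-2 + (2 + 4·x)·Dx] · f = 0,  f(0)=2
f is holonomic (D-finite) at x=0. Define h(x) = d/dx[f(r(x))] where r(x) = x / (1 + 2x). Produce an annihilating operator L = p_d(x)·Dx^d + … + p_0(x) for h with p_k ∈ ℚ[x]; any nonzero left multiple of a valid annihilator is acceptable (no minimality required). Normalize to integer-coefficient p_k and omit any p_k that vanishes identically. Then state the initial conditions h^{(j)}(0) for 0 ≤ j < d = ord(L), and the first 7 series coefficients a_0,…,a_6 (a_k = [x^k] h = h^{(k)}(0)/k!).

f: a_k = 2, 2, -1, 1, -5/4, 7/4, -21/8, …
L₀ from L_f via x↦r, Dx↦r'^{-1}Dx.
Differentiate: ansatz ord ≤ ord L₀ ⇒ L.
L = (-5 - 16·x) + (-1 - 6·x - 8·x^2)·Dx  (order 1).
h: a_k = 2, -10, 39, -141, 1995/4, -7059/4, 50435/8, …
ICs: h(0) = 2.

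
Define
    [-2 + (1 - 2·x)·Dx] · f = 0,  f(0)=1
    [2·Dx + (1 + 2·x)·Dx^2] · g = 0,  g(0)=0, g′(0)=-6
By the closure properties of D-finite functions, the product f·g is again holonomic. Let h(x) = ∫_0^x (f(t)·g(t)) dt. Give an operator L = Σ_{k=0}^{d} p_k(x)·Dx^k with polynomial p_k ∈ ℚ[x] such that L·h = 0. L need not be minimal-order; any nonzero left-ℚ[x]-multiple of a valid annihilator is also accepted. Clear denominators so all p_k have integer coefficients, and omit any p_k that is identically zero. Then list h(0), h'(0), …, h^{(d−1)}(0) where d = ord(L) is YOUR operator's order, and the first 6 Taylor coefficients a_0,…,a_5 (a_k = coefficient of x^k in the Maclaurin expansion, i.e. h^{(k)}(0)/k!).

f: a_k = 1, 2, 4, 8, 16, 32, …
g: a_k = 0, -6, 6, -8, 12, -96/5, …
f·g: L₀ = L_f ⊗_s L_g, ord ≤ 1·2.
∫: right-multiply L₀ by Dx.
L = 4·Dx + (2 + 12·x)·Dx^2 + (-1 + 4·x^2)·Dx^3  (order 3).
h: a_k = 0, 0, -3, -2, -5, -28/5, …
ICs: h(0) = 0, h′(0) = 0, h′′(0) = -6.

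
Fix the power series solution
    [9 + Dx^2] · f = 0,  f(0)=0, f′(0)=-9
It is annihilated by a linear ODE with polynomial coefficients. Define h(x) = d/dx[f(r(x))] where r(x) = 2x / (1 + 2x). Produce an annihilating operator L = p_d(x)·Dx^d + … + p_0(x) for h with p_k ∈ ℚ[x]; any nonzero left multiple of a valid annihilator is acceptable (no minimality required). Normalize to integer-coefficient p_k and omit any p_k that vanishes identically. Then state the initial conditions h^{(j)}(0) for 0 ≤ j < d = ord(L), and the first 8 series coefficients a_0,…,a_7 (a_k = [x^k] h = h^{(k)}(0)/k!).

f: a_k = 0, -9, 0, 27/2, 0, -243/40, 0, 729/560, …
Substitute x→r, Dx→(1/r')Dx; clear ⇒ L₀.
Differentiate: ansatz ord ≤ ord L₀ ⇒ L.
L = (60 + 96·x + 96·x^2) + (12 + 72·x + 144·x^2 + 96·x^3)·Dx + (1 + 8·x + 24·x^2 + 32·x^3 + 16·x^4)·Dx^2  (order 2).
h: a_k = -18, 72, 108, -2016, 10548, -36720, 464472/5, -726912/5, …
ICs: h(0) = -18, h′(0) = 72.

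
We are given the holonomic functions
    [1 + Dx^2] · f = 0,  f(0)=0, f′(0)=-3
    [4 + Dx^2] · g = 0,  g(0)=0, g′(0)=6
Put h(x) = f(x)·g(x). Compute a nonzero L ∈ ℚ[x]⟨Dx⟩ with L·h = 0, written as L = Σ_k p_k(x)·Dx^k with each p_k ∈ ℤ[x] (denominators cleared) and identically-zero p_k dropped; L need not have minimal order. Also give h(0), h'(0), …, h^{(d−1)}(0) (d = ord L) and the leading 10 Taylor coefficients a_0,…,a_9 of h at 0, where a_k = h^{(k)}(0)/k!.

L = 9 + 10·Dx^2 + Dx^4  (order 4).
h: a_k = 0, 0, -18, 0, 15, 0, -91/20, 0, 41/56, 0, …
ICs: h(0) = 0, h′(0) = 0, h′′(0) = -36, h′′′(0) = 0.

f: a_k = 0, -3, 0, 1/2, 0, -1/40, 0, 1/1680, 0, -1/120960, …
g: a_k = 0, 6, 0, -4, 0, 4/5, 0, -8/105, 0, 4/945, …
f·g: L₀ = L_f ⊗_s L_g, ord ≤ 2·2.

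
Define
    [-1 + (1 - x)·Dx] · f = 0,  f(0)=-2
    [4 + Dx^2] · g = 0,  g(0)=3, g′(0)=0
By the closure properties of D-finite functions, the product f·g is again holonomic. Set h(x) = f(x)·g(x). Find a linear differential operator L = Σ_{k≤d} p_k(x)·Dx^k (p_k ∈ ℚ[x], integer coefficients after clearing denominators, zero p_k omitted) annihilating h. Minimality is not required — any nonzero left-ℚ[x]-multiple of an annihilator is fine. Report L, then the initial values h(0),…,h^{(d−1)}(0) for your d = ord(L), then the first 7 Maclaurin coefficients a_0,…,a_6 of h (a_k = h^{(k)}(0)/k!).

L = (-4 + 4·x) + 2·Dx + (-1 + x)·Dx^2  (order 2).
h: a_k = -6, -6, 6, 6, 2, 2, 38/15, …
ICs: h(0) = -6, h′(0) = -6.

f: a_k = -2, -2, -2, -2, -2, -2, -2, …
g: a_k = 3, 0, -6, 0, 2, 0, -4/15, …
h₀=f·g: eliminate ⇒ L₀, order ≤ 1·2.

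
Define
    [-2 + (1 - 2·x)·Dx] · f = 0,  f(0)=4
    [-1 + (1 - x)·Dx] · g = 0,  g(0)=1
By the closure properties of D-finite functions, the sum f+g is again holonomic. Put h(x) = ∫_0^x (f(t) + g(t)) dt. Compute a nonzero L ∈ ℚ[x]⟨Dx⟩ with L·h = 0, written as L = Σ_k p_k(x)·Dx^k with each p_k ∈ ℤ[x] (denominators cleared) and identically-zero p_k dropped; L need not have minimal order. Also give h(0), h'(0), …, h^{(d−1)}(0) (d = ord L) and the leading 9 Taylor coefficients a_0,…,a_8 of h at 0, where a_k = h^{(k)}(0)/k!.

f: a_k = 4, 8, 16, 32, 64, 128, 256, 512, 1024, …
g: a_k = 1, 1, 1, 1, 1, 1, 1, 1, 1, …
L₀ := lclm(L_f,L_g); ord L₀ ≤ 1+1.
∫: right-multiply L₀ by Dx.
L = -4·Dx + (6 - 8·x)·Dx^2 + (-1 + 3·x - 2·x^2)·Dx^3  (order 3).
h: a_k = 0, 5, 9/2, 17/3, 33/4, 13, 43/2, 257/7, 513/8, …
ICs: h(0) = 0, h′(0) = 5, h′′(0) = 9.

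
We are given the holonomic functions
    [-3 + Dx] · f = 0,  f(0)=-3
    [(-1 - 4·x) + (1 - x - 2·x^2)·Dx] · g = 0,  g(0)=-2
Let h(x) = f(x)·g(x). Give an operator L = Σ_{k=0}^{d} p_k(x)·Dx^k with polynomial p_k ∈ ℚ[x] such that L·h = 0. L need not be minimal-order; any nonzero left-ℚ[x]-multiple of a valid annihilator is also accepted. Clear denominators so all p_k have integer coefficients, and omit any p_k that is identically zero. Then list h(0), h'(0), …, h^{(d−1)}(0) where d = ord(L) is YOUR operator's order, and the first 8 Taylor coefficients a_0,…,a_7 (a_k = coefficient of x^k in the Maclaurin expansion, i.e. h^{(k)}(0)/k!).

L = (4 + x - 6·x^2) + (-1 + x + 2·x^2)·Dx  (order 1).
h: a_k = 6, 24, 63, 138, 1137/4, 2862/5, 45879/40, 321213/140, …
ICs: h(0) = 6.

f: a_k = -3, -9, -27/2, -27/2, -81/8, -243/40, -243/80, -729/560, …
g: a_k = -2, -2, -6, -10, -22, -42, -86, -170, …
Sym-product of L_f,L_g gives L₀ (≤ ord 1).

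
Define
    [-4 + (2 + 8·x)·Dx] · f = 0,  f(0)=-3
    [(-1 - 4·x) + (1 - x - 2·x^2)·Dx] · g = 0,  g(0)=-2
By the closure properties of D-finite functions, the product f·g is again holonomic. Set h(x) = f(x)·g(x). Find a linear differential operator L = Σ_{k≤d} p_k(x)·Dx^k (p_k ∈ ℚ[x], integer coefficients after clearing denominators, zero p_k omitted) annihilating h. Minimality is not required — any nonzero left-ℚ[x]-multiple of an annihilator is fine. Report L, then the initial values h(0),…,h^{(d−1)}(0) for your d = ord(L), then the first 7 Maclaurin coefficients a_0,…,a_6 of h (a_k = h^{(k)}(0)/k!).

L = (3 + 6·x + 12·x^2) + (-1 - 3·x + 6·x^2 + 8·x^3)·Dx  (order 1).
h: a_k = 6, 18, 18, 78, 54, 378, -18, …
ICs: h(0) = 6.

f: a_k = -3, -6, 6, -12, 30, -84, 252, …
g: a_k = -2, -2, -6, -10, -22, -42, -86, …
f·g: L₀ = L_f ⊗_s L_g, ord ≤ 1·1.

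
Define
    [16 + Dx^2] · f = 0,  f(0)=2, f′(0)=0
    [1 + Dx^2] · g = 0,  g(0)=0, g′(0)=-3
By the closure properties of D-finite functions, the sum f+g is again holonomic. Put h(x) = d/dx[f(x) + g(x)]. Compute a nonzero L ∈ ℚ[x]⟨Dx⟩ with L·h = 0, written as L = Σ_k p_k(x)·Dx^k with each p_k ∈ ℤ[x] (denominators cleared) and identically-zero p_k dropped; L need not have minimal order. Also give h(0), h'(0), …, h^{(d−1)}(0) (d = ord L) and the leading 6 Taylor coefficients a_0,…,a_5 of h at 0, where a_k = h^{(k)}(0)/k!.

f: a_k = 2, 0, -16, 0, 64/3, 0, …
g: a_k = 0, -3, 0, 1/2, 0, -1/40, …
Sum ⇒ L₀ = lclm(L_f,L_g) in ℚ(x)⟨Dx⟩.
Derive L from L₀ (diff closure).
L = 16 + 17·Dx^2 + Dx^4  (order 4).
h: a_k = -3, -32, 3/2, 256/3, -1/8, -1024/15, …
ICs: h(0) = -3, h′(0) = -32, h′′(0) = 3, h′′′(0) = 512.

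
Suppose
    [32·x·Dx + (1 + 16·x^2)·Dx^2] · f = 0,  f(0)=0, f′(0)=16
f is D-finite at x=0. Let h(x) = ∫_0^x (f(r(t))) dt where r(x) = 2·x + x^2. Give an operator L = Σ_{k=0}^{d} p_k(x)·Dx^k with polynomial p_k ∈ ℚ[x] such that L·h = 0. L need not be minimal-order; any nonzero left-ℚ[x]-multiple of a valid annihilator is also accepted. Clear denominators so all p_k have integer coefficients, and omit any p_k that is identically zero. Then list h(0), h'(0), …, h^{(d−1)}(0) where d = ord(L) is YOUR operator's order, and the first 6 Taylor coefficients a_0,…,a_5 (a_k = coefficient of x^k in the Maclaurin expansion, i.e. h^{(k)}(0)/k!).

f: a_k = 0, 16, 0, -256/3, 0, 4096/5, …
f∘r: x↦r, Dx↦Dx/r' in L_f ⇒ L₀.
Integrate: L := L₀·Dx.
L = (-1 + 128·x + 256·x^2 + 192·x^3 + 48·x^4)·Dx^2 + (1 + x + 64·x^2 + 128·x^3 + 80·x^4 + 16·x^5)·Dx^3  (order 3).
h: a_k = 0, 0, 16, 16/3, -512/3, -1024/5, …
ICs: h(0) = 0, h′(0) = 0, h′′(0) = 32.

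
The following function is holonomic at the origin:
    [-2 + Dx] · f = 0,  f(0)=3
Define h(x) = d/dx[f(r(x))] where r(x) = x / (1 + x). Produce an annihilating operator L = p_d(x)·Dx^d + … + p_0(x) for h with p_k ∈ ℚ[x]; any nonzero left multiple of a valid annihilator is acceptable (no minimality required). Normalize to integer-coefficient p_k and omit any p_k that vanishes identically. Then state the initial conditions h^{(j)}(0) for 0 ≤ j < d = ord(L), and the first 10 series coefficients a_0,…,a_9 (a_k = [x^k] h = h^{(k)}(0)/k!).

L = -2·x + (-1 - 2·x - x^2)·Dx  (order 1).
h: a_k = 6, 0, -6, 8, -6, 8/5, 10/3, -256/35, 142/15, -8992/945, …
ICs: h(0) = 6.

f: a_k = 3, 6, 6, 4, 2, 4/5, 4/15, 8/105, 2/105, 4/945, …
f∘r: x↦r, Dx↦Dx/r' in L_f ⇒ L₀.
Derive L from L₀ (diff closure).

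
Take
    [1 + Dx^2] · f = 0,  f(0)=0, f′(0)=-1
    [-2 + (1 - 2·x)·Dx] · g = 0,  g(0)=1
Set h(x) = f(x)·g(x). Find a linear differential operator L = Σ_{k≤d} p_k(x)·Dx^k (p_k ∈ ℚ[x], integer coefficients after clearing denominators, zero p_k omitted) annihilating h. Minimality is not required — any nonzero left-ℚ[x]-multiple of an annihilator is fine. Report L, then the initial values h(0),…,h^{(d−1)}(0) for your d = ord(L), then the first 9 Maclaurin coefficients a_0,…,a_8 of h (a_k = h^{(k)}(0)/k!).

L = (-1 + 2·x) + 4·Dx + (-1 + 2·x)·Dx^2  (order 2).
h: a_k = 0, -1, -2, -23/6, -23/3, -1841/120, -1841/60, -309287/5040, -309287/2520, …
ICs: h(0) = 0, h′(0) = -1.

f: a_k = 0, -1, 0, 1/6, 0, -1/120, 0, 1/5040, 0, …
g: a_k = 1, 2, 4, 8, 16, 32, 64, 128, 256, …
L₀ := L_f ⊗_s L_g (sym. prod.), ord ≤ 2.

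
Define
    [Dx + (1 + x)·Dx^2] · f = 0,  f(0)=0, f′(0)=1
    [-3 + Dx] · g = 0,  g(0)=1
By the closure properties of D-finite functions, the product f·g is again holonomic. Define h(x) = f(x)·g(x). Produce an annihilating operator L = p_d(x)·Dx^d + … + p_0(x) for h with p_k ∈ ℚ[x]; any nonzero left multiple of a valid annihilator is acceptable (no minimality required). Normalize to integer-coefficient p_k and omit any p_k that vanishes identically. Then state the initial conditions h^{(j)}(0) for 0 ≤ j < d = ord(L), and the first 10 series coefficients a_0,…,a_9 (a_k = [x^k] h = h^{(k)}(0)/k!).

f: a_k = 0, 1, -1/2, 1/3, -1/4, 1/5, -1/6, 1/7, -1/8, 1/9, …
g: a_k = 1, 3, 9/2, 9/2, 27/8, 81/40, 81/80, 243/560, 729/4480, 243/4480, …
L₀ := L_f ⊗_s L_g (sym. prod.), ord ≤ 2.
L = (6 + 9·x) + (-5 - 6·x)·Dx + (1 + x)·Dx^2  (order 2).
h: a_k = 0, 1, 5/2, 10/3, 3, 83/40, 55/48, 19/35, 17/80, 653/8064, …
ICs: h(0) = 0, h′(0) = 1.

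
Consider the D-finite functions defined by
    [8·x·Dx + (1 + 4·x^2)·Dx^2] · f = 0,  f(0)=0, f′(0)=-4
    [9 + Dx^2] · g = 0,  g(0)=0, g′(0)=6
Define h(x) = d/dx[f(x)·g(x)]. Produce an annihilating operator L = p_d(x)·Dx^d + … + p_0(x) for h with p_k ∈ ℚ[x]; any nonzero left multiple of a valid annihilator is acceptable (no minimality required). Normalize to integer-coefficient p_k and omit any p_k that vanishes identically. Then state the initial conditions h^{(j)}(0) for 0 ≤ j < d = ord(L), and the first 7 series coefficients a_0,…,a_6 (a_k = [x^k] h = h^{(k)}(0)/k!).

L = (134325 + 1685016·x^2 + 9665136·x^4 + 17604864·x^6 + 22954752·x^8 + 28366848·x^10 + 26873856·x^12) + (77328·x + 1187136·x^3 + 5460480·x^5 + 10782720·x^7 + 14929920·x^9 + 11943936·x^11)·Dx + (17850 + 242160·x^2 + 1468896·x^4 + 3414528·x^6 + 5764608·x^8 + 7630848·x^10 + 5971968·x^12)·Dx^2 + (8592·x + 131904·x^3 + 606720·x^5 + 1198080·x^7 + 1658880·x^9 + 1327104·x^11)·Dx^3 + (325 + 6104·x^2 + 43888·x^4 + 162048·x^6 + 357120·x^8 + 497664·x^10 + 331776·x^12)·Dx^4  (order 4).
h: a_k = 0, -48, 0, 272, 0, -846, 0, …
ICs: h(0) = 0, h′(0) = -48, h′′(0) = 0, h′′′(0) = 1632.

f: a_k = 0, -4, 0, 16/3, 0, -64/5, 0, …
g: a_k = 0, 6, 0, -9, 0, 81/20, 0, …
L₀ := L_f ⊗_s L_g (sym. prod.), ord ≤ 4.
h₀' ⇒ L via d/dx closure of L₀.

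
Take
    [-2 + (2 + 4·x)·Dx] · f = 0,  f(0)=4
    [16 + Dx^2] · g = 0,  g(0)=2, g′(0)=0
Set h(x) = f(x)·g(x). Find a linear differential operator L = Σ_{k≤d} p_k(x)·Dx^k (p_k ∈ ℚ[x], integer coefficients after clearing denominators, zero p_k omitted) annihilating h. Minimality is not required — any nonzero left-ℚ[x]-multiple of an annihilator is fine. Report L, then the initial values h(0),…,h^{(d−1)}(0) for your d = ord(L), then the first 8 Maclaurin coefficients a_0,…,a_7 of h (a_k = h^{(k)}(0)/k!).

f: a_k = 4, 4, -2, 2, -5/2, 7/2, -21/4, 33/4, …
g: a_k = 2, 0, -16, 0, 64/3, 0, -512/45, 0, …
Sym-product of L_f,L_g gives L₀ (≤ ord 2).
L = (19 + 64·x + 64·x^2) + (-2 - 4·x)·Dx + (1 + 4·x + 4·x^2)·Dx^2  (order 2).
h: a_k = 8, 8, -68, -60, 337/3, 181/3, -5281/90, -3811/90, …
ICs: h(0) = 8, h′(0) = 8.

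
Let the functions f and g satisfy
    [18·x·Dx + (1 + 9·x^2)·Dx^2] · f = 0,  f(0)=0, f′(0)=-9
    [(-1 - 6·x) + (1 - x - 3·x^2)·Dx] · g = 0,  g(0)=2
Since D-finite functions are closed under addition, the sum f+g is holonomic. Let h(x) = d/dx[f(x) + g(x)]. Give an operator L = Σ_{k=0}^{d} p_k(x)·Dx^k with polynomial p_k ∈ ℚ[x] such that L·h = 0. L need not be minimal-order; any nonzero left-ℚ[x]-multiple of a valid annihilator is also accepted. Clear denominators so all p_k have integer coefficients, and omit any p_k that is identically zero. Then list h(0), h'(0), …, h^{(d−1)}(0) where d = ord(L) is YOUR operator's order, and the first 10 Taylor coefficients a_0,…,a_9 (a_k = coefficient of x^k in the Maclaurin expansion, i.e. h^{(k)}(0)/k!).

f: a_k = 0, -9, 0, 27, 0, -729/5, 0, 6561/7, 0, -6561, …
g: a_k = 2, 2, 8, 14, 38, 80, 194, 434, 1016, 2318, …
L₀ := lclm(L_f,L_g); ord L₀ ≤ 2+1.
Differentiate: ansatz ord ≤ ord L₀ ⇒ L.
L = (72 - 288·x - 4428·x^2 - 9720·x^3 - 33534·x^4 - 13122·x^6) + (-30 - 180·x - 144·x^2 - 1728·x^3 - 9153·x^4 - 23814·x^5 - 2187·x^6 - 13122·x^7)·Dx + (4 + 14·x + 114·x^2 - 36·x^3 + 459·x^4 - 1539·x^5 - 2430·x^6 - 729·x^7 - 2187·x^8)·Dx^2  (order 2).
h: a_k = -7, 16, 123, 152, -329, 1164, 9599, 8128, -38187, 53660, …
ICs: h(0) = -7, h′(0) = 16.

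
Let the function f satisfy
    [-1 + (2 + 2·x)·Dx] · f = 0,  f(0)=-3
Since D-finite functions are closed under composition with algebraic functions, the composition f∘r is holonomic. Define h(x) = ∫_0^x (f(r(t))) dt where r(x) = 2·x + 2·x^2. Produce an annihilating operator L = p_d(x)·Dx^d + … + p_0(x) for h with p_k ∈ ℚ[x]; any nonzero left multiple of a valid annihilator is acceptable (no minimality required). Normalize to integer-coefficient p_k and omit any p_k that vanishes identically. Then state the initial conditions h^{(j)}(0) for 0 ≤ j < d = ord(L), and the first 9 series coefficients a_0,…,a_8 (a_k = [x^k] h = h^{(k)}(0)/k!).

L = (-1 - 2·x)·Dx + (1 + 2·x + 2·x^2)·Dx^2  (order 2).
h: a_k = 0, -3, -3/2, -1/2, 3/8, -9/40, 1/16, 9/112, -21/128, …
ICs: h(0) = 0, h′(0) = -3.

f: a_k = -3, -3/2, 3/8, -3/16, 15/128, -21/256, 63/1024, -99/2048, 1287/32768, …
Change of var in L_f (x↦r) gives L₀.
Integrate: L := L₀·Dx.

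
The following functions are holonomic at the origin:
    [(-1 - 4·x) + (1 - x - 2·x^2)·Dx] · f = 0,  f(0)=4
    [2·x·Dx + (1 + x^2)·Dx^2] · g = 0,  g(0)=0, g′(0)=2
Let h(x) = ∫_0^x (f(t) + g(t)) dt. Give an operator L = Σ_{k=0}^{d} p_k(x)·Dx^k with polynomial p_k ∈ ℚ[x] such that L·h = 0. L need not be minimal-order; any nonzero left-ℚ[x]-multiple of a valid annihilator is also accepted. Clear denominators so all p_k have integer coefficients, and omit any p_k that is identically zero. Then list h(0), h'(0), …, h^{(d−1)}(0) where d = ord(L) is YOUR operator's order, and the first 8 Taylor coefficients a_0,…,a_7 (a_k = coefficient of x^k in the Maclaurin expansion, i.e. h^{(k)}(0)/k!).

f: a_k = 4, 4, 12, 20, 44, 84, 172, 340, …
g: a_k = 0, 2, 0, -2/3, 0, 2/5, 0, -2/7, …
Sum ⇒ L₀ = lclm(L_f,L_g) in ℚ(x)⟨Dx⟩.
∫: right-multiply L₀ by Dx.
L = (-6 + 24·x + 162·x^2 + 240·x^3 + 384·x^4 + 48·x^6)·Dx^2 + (16 + 74·x + 88·x^2 + 226·x^3 + 212·x^4 + 304·x^5 + 12·x^6 + 48·x^7)·Dx^3 + (-3 - 4·x - 8·x^2 + 28·x^3 + 27·x^4 + 36·x^5 + 40·x^6 + 4·x^7 + 8·x^8)·Dx^4  (order 4).
h: a_k = 0, 4, 3, 4, 29/6, 44/5, 211/15, 172/7, …
ICs: h(0) = 0, h′(0) = 4, h′′(0) = 6, h′′′(0) = 24.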